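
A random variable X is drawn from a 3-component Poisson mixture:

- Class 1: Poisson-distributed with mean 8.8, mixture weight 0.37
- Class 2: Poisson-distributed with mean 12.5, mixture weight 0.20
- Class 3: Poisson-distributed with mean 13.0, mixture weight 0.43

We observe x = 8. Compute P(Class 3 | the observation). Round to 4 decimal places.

0.2445

Posterior ∝ prior × likelihood, so P(k | x) ∝ P(Z=k) f_k(x); normalise over all components.
Evaluate each component's likelihood at the observed value:
  p_1 = e^(−8.8)·8.8^8/8! = 0.134446
  p_2 = e^(−12.5)·12.5^8/8! = 0.0550907
  p_3 = e^(−13.0)·13.0^8/8! = 0.0457297
Unnormalised posteriors:
  P(Z=1)·p_1 = 0.37 × 0.134446 = 0.0497452
  P(Z=2)·p_2 = 0.20 × 0.0550907 = 0.0110181
  P(Z=3)·p_3 = 0.43 × 0.0457297 = 0.0196638
Denominator: 0.0497452 + 0.0110181 + 0.0196638 = 0.0804271
So the posterior for Class 3 is 0.0196638 / 0.0804271 ≈ 0.2445.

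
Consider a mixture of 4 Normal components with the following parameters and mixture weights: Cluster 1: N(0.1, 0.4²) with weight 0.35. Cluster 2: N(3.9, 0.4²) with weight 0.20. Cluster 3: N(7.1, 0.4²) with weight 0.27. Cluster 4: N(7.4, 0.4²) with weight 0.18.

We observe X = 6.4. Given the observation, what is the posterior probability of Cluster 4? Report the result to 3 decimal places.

0.119

The responsibility of component k is π_k f_k(x) divided by Σ_j π_j f_j(x).
Component likelihoods at x = 6.4:
  L_1 = (1/(0.4·√(2π)))·exp(−(6.4−0.1)²/(2·0.4²)) = 0.997356·exp(-124.03125) = 1.35757e-54
  L_2 = (1/(0.4·√(2π)))·exp(−(6.4−3.9)²/(2·0.4²)) = 0.997356·exp(-19.53125) = 3.285e-09
  L_3 = (1/(0.4·√(2π)))·exp(−(6.4−7.1)²/(2·0.4²)) = 0.997356·exp(-1.53125) = 0.215693
  L_4 = (1/(0.4·√(2π)))·exp(−(6.4−7.4)²/(2·0.4²)) = 0.997356·exp(-3.12500) = 0.0438208
Unnormalised posteriors:
  π_1·L_1 = 0.35 × 1.35757e-54 = 4.7515e-55
  π_2·L_2 = 0.20 × 3.285e-09 = 6.57001e-10
  π_3·L_3 = 0.27 × 0.215693 = 0.0582372
  π_4·L_4 = 0.18 × 0.0438208 = 0.00788774
Evidence: 4.7515e-55 + 6.57001e-10 + 0.0582372 + 0.00788774 = 0.0661249
P(Cluster 4 | the observation) = 0.00788774 / 0.0661249 ≈ 0.119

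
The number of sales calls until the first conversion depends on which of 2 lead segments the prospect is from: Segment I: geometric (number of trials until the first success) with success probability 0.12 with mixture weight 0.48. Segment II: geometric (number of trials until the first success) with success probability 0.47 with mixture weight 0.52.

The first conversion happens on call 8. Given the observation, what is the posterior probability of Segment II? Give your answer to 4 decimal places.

0.1087

Posterior ∝ prior × likelihood, so P(k | x) ∝ P(Z=k) f_k(x); normalise over all components.
Evaluate each component's likelihood at the observed value:
  L_I = 0.0490411
  L_II = 0.00552114
Multiply by the mixture weights:
  P(Z=I)·L_I = 0.48 × 0.0490411 = 0.0235397
  P(Z=II)·L_II = 0.52 × 0.00552114 = 0.00287099
Sum: 0.0235397 + 0.00287099 = 0.0264107
So the posterior for Segment II is 0.00287099 / 0.0264107 ≈ 0.1087.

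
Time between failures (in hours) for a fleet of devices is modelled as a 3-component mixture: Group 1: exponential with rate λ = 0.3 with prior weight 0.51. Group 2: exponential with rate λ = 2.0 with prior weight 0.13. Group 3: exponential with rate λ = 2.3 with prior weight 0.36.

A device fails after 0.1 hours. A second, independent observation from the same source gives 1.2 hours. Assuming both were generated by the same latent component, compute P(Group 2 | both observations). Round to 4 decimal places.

Apply Bayes' rule: the posterior for each component is proportional to its prior times its likelihood at x.
Since both observations come from the same component, the likelihood for component k is f_k(x₁)·f_k(x₂).
  f_1 = [0.3·e^(−0.3·0.1) = 0.3·e^(−0.0300) = 0.291134] × [0.209303] = 0.0609351
  f_2 = [2.0·e^(−2.0·0.1) = 2.0·e^(−0.2000) = 1.63746] × [0.181436] = 0.297094
  f_3 = [2.3·e^(−2.3·0.1) = 2.3·e^(−0.2300) = 1.82743] × [0.145571] = 0.266021
Multiply by the mixture weights:
  π_1·f_1 = 0.51 × 0.0609351 = 0.0310769
  π_2·f_2 = 0.13 × 0.297094 = 0.0386223
  π_3·f_3 = 0.36 × 0.266021 = 0.0957674
Sum: 0.0310769 + 0.0386223 + 0.0957674 = 0.165467
P(Group 2 | x₁,x₂) ≈ 0.2334

0.2334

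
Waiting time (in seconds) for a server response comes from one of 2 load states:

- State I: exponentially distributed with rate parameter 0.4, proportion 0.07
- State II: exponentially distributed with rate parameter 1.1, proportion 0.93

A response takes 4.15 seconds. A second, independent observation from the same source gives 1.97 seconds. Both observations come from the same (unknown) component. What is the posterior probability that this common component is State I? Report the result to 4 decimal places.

By Bayes' theorem, P(k | x) = π_k f_k(x) / Σ_j π_j f_j(x).
Since both observations come from the same component, the likelihood for component k is f_k(x₁)·f_k(x₂).
  f_I = [0.4·e^(−0.4·4.15) = 0.4·e^(−1.6600) = 0.0760556] × [0.181901] = 0.0138346
  f_II = [1.1·e^(−1.1·4.15) = 1.1·e^(−4.5650) = 0.0114509] × [0.125973] = 0.0014425
Weight by the priors:
  π_I·f_I = 0.07 × 0.0138346 = 0.000968423
  π_II·f_II = 0.93 × 0.0014425 = 0.00134152
Denominator: 0.000968423 + 0.00134152 = 0.00230995
So the posterior for State I is 0.000968423 / 0.00230995 ≈ 0.4192.

0.4192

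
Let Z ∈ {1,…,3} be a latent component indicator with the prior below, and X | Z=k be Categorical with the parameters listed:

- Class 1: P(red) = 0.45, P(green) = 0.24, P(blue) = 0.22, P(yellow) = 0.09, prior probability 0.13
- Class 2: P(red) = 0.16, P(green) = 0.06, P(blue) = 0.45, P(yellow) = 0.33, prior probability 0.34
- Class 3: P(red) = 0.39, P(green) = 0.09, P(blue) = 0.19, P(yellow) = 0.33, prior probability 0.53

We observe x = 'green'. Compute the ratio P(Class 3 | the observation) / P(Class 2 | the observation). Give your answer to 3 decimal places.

2.338

Since P(k|x) ∝ w_k f_k(x), the posterior odds are w_i f_i(x) / (w_j f_j(x)).
Categorical probabilities:
  p_1 = 0.24
  p_2 = 0.06
  p_3 = 0.09
0.0477 / 0.0204 ≈ 2.338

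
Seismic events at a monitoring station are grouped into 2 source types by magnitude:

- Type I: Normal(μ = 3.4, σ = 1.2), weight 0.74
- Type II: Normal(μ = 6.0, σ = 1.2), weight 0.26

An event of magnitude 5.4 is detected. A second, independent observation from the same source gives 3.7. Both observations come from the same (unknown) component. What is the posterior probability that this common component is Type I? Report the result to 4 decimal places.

0.8303

P(component k | x) = P(Z=k)·f_k(x) / marginal(x), where marginal(x) = Σ_j P(Z=j)·f_j(x).
Since both observations come from the same component, the likelihood for component k is f_k(x₁)·f_k(x₂).
  p_I = [0.0828976] × [0.322223] = 0.0267116
  p_II = [0.293388] × [0.0529681] = 0.0155402
Unnormalised posteriors:
  P(Z=I)·p_I = 0.74 × 0.0267116 = 0.0197666
  P(Z=II)·p_II = 0.26 × 0.0155402 = 0.00404045
Marginal: 0.0197666 + 0.00404045 = 0.023807
Responsibility of Type I: 0.0197666 / 0.023807 ≈ 0.8303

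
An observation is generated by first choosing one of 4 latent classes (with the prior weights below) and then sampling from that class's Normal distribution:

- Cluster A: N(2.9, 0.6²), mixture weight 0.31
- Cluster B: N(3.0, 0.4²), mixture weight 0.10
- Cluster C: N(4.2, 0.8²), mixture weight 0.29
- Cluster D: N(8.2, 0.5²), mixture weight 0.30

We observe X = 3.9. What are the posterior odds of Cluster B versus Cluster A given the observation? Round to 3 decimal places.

0.154

Only the two components matter; the odds are (π_i f_i(x)) / (π_j f_j(x)).
Normal densities:
  p_A = 0.165795
  p_B = 0.0793491
  p_C = 0.464819
  p_D = 6.94593e-17
Posterior odds = (π_B·p_B) / (π_A·p_A) = (0.10·0.0793491) / (0.31·0.165795) = 0.00793491 / 0.0513965 ≈ 0.154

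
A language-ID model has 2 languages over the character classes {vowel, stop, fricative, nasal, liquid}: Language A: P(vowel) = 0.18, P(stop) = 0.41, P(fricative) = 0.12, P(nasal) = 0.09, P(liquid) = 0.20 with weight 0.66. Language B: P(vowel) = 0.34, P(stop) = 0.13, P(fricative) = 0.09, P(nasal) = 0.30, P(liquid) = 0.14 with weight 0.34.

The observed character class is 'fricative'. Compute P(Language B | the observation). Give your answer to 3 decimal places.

0.279

Apply Bayes' rule: the posterior for each component is proportional to its prior times its likelihood at x.
Categorical probabilities:
  L_A = P(fricative | comp) = 0.12
  L_B = P(fricative | comp) = 0.09
Unnormalised posteriors:
  π_A·L_A = 0.66 × 0.12 = 0.0792
  π_B·L_B = 0.34 × 0.09 = 0.0306
Denominator: 0.0792 + 0.0306 = 0.1098
So the posterior for Language B is 0.0306 / 0.1098 ≈ 0.279.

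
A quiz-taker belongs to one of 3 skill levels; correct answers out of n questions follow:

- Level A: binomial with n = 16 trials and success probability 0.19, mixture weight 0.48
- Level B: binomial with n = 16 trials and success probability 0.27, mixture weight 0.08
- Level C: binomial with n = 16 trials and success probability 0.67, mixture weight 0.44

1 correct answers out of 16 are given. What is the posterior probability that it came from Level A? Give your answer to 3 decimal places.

0.953

P(component k | x) = w_k·f_k(x) / marginal(x), where marginal(x) = Σ_j w_j·f_j(x).
Component likelihoods at x = 1 correct answers out of 16:
  f_A = 0.128869
  f_B = 0.0384881
  f_C = 6.42545e-07
Weight by the priors:
  w_A·f_A = 0.48 × 0.128869 = 0.0618572
  w_B·f_B = 0.08 × 0.0384881 = 0.00307905
  w_C·f_C = 0.44 × 6.42545e-07 = 2.8272e-07
Marginal: 0.0618572 + 0.00307905 + 2.8272e-07 = 0.0649365
So the posterior for Level A is 0.0618572 / 0.0649365 ≈ 0.953.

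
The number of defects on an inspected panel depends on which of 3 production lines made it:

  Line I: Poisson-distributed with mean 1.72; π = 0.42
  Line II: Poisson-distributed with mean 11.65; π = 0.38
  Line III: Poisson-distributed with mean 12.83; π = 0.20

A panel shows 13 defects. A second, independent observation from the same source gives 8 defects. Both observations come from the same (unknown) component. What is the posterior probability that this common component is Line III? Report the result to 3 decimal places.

The responsibility of component k is P(Z=k) f_k(x) divided by Σ_j P(Z=j) f_j(x).
Since both observations come from the same component, the likelihood for component k is f_k(x₁)·f_k(x₂).
  p_I = [3.31591e-08] × [0.000340189] = 1.12804e-11
  p_II = [0.101959] × [0.0733764] = 0.00748139
  p_III = [0.109817] × [0.0487859] = 0.0053575
Unnormalised posteriors:
  P(Z=I)·p_I = 0.42 × 1.12804e-11 = 4.73776e-12
  P(Z=II)·p_II = 0.38 × 0.00748139 = 0.00284293
  P(Z=III)·p_III = 0.20 × 0.0053575 = 0.0010715
Denominator: 4.73776e-12 + 0.00284293 + 0.0010715 = 0.00391443
P(Line III | x₁, x₂) ≈ 0.274

0.274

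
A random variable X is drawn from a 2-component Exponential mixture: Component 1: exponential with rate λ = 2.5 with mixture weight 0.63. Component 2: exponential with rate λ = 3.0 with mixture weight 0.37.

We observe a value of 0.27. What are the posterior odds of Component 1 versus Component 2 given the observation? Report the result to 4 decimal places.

1.6240

Since P(k|x) ∝ w_k f_k(x), the posterior odds are w_i f_i(x) / (w_j f_j(x)).
Component likelihoods at x = 0.27:
  p_1 = 1.27289
  p_2 = 1.33457
0.801921 / 0.493792 ≈ 1.6240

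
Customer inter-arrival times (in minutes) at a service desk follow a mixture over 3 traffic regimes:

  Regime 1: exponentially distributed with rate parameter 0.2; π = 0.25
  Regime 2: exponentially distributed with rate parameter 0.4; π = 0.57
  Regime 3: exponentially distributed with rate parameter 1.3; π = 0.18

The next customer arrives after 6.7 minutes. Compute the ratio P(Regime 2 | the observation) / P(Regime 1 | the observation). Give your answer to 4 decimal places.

1.1940

Only the two components matter; the odds are (P(Z=i) f_i(x)) / (P(Z=j) f_j(x)).
Component likelihoods at x = 6.7 minutes:
  p_1 = 0.2·e^(−0.2·6.7) = 0.2·e^(−1.3400) = 0.0523691
  p_2 = 0.4·e^(−0.4·6.7) = 0.4·e^(−2.6800) = 0.0274253
  p_3 = 1.3·e^(−1.3·6.7) = 1.3·e^(−8.7100) = 0.000214407
Posterior odds = (P(Z=2)·p_2) / (P(Z=1)·p_1) = (0.57·0.0274253) / (0.25·0.0523691) = 0.0156324 / 0.0130923 ≈ 1.1940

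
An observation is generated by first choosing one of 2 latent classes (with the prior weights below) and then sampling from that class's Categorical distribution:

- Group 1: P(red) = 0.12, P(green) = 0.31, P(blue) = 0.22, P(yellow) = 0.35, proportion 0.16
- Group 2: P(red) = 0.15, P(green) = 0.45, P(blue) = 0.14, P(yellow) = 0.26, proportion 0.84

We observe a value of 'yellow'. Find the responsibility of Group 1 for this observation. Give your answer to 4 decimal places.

0.2041

Apply Bayes' rule: the posterior for each component is proportional to its prior times its likelihood at x.
Categorical probabilities:
  L_1 = P(yellow | comp) = 0.35
  L_2 = P(yellow | comp) = 0.26
Multiply by the mixture weights:
  π_1·L_1 = 0.16 × 0.35 = 0.056
  π_2·L_2 = 0.84 × 0.26 = 0.2184
Sum: 0.056 + 0.2184 = 0.2744
Responsibility of Group 1: 0.056 / 0.2744 ≈ 0.2041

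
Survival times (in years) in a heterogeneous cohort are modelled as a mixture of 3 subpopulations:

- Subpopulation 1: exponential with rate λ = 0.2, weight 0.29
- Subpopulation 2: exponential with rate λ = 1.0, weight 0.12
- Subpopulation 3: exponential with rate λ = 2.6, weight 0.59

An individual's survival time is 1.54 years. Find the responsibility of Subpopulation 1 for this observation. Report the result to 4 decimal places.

0.4425

Posterior ∝ prior × likelihood, so P(k | x) ∝ π_k f_k(x); normalise over all components.
Exponential densities:
  p_1 = 0.146983
  p_2 = 0.214381
  p_3 = 0.0474306
Multiply by the mixture weights:
  π_1·p_1 = 0.29 × 0.146983 = 0.0426251
  π_2·p_2 = 0.12 × 0.214381 = 0.0257257
  π_3·p_3 = 0.59 × 0.0474306 = 0.027984
Evidence: 0.0426251 + 0.0257257 + 0.027984 = 0.0963349
Responsibility of Subpopulation 1: 0.0426251 / 0.0963349 ≈ 0.4425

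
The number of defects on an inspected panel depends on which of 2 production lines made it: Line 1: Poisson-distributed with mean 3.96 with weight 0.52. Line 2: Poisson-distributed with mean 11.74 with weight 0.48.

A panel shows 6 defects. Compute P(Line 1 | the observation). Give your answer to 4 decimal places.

The responsibility of component k is P(Z=k) f_k(x) divided by Σ_j P(Z=j) f_j(x).
Evaluate each component's likelihood at the observed value:
  L_1 = 0.102102
  L_2 = 0.0289774
Weight by the priors:
  P(Z=1)·L_1 = 0.52 × 0.102102 = 0.0530928
  P(Z=2)·L_2 = 0.48 × 0.0289774 = 0.0139091
Evidence: 0.0530928 + 0.0139091 = 0.067002
Responsibility of Line 1: 0.0530928 / 0.067002 ≈ 0.7924

0.7924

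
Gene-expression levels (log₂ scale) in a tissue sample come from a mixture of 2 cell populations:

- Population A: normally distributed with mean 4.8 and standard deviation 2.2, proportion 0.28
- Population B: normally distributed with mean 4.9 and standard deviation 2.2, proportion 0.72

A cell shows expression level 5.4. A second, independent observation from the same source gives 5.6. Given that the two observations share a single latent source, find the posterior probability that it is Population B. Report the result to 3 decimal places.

0.725

Apply Bayes' rule: the posterior for each component is proportional to its prior times its likelihood at x.
Since both observations come from the same component, the likelihood for component k is f_k(x₁)·f_k(x₂).
  p_A = [0.174717] × [0.169736] = 0.0296558
  p_B = [0.176714] × [0.172387] = 0.0304631
Multiply by the mixture weights:
  P(Z=A)·p_A = 0.28 × 0.0296558 = 0.00830362
  P(Z=B)·p_B = 0.72 × 0.0304631 = 0.0219335
Sum: 0.00830362 + 0.0219335 = 0.0302371
P(Population B | data) = 0.0219335 / 0.0302371 ≈ 0.725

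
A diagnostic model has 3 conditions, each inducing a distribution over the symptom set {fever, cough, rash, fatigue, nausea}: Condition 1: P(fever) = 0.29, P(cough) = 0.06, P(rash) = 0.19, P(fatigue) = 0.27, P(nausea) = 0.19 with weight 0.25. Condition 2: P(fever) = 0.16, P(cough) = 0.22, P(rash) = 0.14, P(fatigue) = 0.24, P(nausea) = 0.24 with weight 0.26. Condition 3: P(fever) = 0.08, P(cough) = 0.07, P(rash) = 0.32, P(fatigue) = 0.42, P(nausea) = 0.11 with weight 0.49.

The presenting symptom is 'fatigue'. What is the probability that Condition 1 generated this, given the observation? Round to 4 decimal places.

0.2011

Apply Bayes' rule: the posterior for each component is proportional to its prior times its likelihood at x.
Component likelihoods at x = 'fatigue':
  p_1 = P(fatigue | comp) = 0.27
  p_2 = P(fatigue | comp) = 0.24
  p_3 = P(fatigue | comp) = 0.42
Multiply by the mixture weights:
  π_1·p_1 = 0.25 × 0.27 = 0.0675
  π_2·p_2 = 0.26 × 0.24 = 0.0624
  π_3·p_3 = 0.49 × 0.42 = 0.2058
Denominator: 0.0675 + 0.0624 + 0.2058 = 0.3357
P(Condition 1 | 'fatigue') = 0.0675 / 0.3357 ≈ 0.2011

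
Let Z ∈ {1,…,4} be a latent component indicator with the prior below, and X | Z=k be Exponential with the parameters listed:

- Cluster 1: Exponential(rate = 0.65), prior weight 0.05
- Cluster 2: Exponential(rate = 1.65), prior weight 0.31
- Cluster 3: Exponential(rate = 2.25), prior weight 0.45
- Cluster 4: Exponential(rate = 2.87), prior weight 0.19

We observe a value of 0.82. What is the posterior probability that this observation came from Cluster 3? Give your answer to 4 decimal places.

Apply Bayes' rule: the posterior for each component is proportional to its prior times its likelihood at x.
Evaluate each component's likelihood at the observed value:
  f_1 = 0.65·e^(−0.65·0.82) = 0.65·e^(−0.5330) = 0.381447
  f_2 = 1.65·e^(−1.65·0.82) = 1.65·e^(−1.3530) = 0.426465
  f_3 = 2.25·e^(−2.25·0.82) = 2.25·e^(−1.8450) = 0.355557
  f_4 = 2.87·e^(−2.87·0.82) = 2.87·e^(−2.3534) = 0.27278
Prior × likelihood for each component:
  P(Z=1)·f_1 = 0.05 × 0.381447 = 0.0190724
  P(Z=2)·f_2 = 0.31 × 0.426465 = 0.132204
  P(Z=3)·f_3 = 0.45 × 0.355557 = 0.160001
  P(Z=4)·f_4 = 0.19 × 0.27278 = 0.0518283
Sum: 0.0190724 + 0.132204 + 0.160001 + 0.0518283 = 0.363105
So the posterior for Cluster 3 is 0.160001 / 0.363105 ≈ 0.4406.

0.4406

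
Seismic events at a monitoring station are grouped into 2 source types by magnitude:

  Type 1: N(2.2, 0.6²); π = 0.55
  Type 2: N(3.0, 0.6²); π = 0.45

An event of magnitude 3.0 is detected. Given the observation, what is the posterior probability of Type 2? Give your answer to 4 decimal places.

0.6656

The responsibility of component k is π_k f_k(x) divided by Σ_j π_j f_j(x).
Evaluate each component's likelihood at the observed value:
  p_1 = (1/(0.6·√(2π)))·exp(−(3.0−2.2)²/(2·0.6²)) = 0.664904·exp(-0.88889) = 0.27335
  p_2 = (1/(0.6·√(2π)))·exp(−(3.0−3.0)²/(2·0.6²)) = 0.664904·exp(-0.00000) = 0.664904
Weight by the priors:
  π_1·p_1 = 0.55 × 0.27335 = 0.150343
  π_2·p_2 = 0.45 × 0.664904 = 0.299207
Normaliser: 0.150343 + 0.299207 = 0.449549
P(Type 2 | data) = 0.299207 / 0.449549 ≈ 0.6656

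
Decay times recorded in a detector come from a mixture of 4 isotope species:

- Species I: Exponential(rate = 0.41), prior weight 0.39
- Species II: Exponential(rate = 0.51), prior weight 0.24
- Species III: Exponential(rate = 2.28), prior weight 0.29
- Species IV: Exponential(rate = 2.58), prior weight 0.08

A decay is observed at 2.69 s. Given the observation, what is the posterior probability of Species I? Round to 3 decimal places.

By Bayes' theorem, P(k | x) = π_k f_k(x) / Σ_j π_j f_j(x).
Exponential densities:
  p_I = 0.41·e^(−0.41·2.69) = 0.41·e^(−1.1029) = 0.136082
  p_II = 0.51·e^(−0.51·2.69) = 0.51·e^(−1.3719) = 0.129349
  p_III = 2.28·e^(−2.28·2.69) = 2.28·e^(−6.1332) = 0.00494675
  p_IV = 2.58·e^(−2.58·2.69) = 2.58·e^(−6.9402) = 0.00249764
Prior × likelihood for each component:
  π_I·p_I = 0.39 × 0.136082 = 0.053072
  π_II·p_II = 0.24 × 0.129349 = 0.0310437
  π_III·p_III = 0.29 × 0.00494675 = 0.00143456
  π_IV·p_IV = 0.08 × 0.00249764 = 0.000199811
Sum: 0.053072 + 0.0310437 + 0.00143456 + 0.000199811 = 0.08575
P(Species I | x) ≈ 0.619

0.619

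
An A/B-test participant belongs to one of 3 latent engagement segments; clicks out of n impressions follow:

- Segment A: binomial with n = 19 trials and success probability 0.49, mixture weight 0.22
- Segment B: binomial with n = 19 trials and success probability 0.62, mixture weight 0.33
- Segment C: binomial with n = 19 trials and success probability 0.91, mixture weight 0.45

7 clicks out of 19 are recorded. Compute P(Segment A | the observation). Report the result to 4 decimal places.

0.8143

P(component k | x) = π_k·f_k(x) / marginal(x), where marginal(x) = Σ_j π_j·f_j(x).
Binomial probabilities:
  L_A = C(19,7)·0.49^7·0.51^12 = 50388·0.00678223·0.000309629 = 0.105814
  L_B = C(19,7)·0.62^7·0.38^12 = 50388·0.0352161·9.06574e-06 = 0.0160869
  L_C = C(19,7)·0.91^7·0.09^12 = 50388·0.516761·2.8243e-13 = 7.35406e-09
Multiply by the mixture weights:
  π_A·L_A = 0.22 × 0.105814 = 0.023279
  π_B·L_B = 0.33 × 0.0160869 = 0.00530867
  π_C·L_C = 0.45 × 7.35406e-09 = 3.30933e-09
Marginal: 0.023279 + 0.00530867 + 3.30933e-09 = 0.0285877
Responsibility of Segment A: 0.023279 / 0.0285877 ≈ 0.8143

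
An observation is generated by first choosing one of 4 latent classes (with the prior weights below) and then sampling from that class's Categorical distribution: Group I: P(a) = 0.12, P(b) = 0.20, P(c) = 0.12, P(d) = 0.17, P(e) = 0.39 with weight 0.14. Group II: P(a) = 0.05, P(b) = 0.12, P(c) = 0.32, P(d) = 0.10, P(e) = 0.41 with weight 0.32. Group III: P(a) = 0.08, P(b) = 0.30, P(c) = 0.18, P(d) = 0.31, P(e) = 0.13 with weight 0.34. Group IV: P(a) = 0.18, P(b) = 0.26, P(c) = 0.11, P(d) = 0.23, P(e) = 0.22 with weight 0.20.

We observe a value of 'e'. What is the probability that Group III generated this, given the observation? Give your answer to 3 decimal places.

0.161

Posterior ∝ prior × likelihood, so P(k | x) ∝ w_k f_k(x); normalise over all components.
Component likelihoods at x = 'e':
  L_I = 0.39
  L_II = 0.41
  L_III = 0.13
  L_IV = 0.22
Unnormalised posteriors:
  w_I·L_I = 0.14 × 0.39 = 0.0546
  w_II·L_II = 0.32 × 0.41 = 0.1312
  w_III·L_III = 0.34 × 0.13 = 0.0442
  w_IV·L_IV = 0.20 × 0.22 = 0.044
Marginal: 0.0546 + 0.1312 + 0.0442 + 0.044 = 0.274
So the posterior for Group III is 0.0442 / 0.274 ≈ 0.161.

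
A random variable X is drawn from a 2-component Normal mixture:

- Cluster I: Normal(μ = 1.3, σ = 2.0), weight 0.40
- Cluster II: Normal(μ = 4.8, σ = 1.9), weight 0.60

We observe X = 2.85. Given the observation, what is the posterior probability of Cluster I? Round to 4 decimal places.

P(component k | x) = π_k·f_k(x) / marginal(x), where marginal(x) = Σ_j π_j·f_j(x).
Normal densities:
  p_I = (1/(2.0·√(2π)))·exp(−(2.85−1.3)²/(2·2.0²)) = 0.199471·exp(-0.30031) = 0.147726
  p_II = (1/(1.9·√(2π)))·exp(−(2.85−4.8)²/(2·1.9²)) = 0.209970·exp(-0.52666) = 0.124002
Unnormalised posteriors:
  π_I·p_I = 0.40 × 0.147726 = 0.0590903
  π_II·p_II = 0.60 × 0.124002 = 0.0744014
Denominator: 0.0590903 + 0.0744014 = 0.133492
P(Cluster I | data) ≈ 0.4427

0.4427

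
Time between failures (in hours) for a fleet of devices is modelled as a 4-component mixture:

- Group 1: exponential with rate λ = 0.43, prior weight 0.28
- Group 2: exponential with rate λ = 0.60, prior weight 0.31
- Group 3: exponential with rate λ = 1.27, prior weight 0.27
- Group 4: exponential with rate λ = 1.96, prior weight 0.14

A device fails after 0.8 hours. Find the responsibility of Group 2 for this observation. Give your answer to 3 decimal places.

Apply Bayes' rule: the posterior for each component is proportional to its prior times its likelihood at x.
Evaluate each component's likelihood at the observed value:
  p_1 = 0.43·e^(−0.43·0.8) = 0.43·e^(−0.3440) = 0.304839
  p_2 = 0.60·e^(−0.60·0.8) = 0.60·e^(−0.4800) = 0.37127
  p_3 = 1.27·e^(−1.27·0.8) = 1.27·e^(−1.0160) = 0.459791
  p_4 = 1.96·e^(−1.96·0.8) = 1.96·e^(−1.5680) = 0.408585
Multiply by the mixture weights:
  π_1·p_1 = 0.28 × 0.304839 = 0.085355
  π_2·p_2 = 0.31 × 0.37127 = 0.115094
  π_3·p_3 = 0.27 × 0.459791 = 0.124144
  π_4·p_4 = 0.14 × 0.408585 = 0.0572019
Normaliser: 0.085355 + 0.115094 + 0.124144 + 0.0572019 = 0.381794
So the posterior for Group 2 is 0.115094 / 0.381794 ≈ 0.301.

0.301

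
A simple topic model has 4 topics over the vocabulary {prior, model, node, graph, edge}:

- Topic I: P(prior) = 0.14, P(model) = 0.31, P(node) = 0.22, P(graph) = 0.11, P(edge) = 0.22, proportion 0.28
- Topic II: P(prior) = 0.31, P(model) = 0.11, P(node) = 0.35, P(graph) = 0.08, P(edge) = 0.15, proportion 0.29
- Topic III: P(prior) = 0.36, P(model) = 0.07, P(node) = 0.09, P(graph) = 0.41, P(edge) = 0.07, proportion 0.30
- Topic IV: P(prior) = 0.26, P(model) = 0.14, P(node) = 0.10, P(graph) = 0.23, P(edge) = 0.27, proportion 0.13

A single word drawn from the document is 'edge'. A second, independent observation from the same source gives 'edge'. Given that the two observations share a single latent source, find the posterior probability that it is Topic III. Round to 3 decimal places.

0.047

Posterior ∝ prior × likelihood, so P(k | x) ∝ π_k f_k(x); normalise over all components.
Since both observations come from the same component, the likelihood for component k is f_k(x₁)·f_k(x₂).
  L_I = [P(edge | comp) = 0.22] × [0.22] = 0.0484
  L_II = [P(edge | comp) = 0.15] × [0.15] = 0.0225
  L_III = [P(edge | comp) = 0.07] × [0.07] = 0.0049
  L_IV = [P(edge | comp) = 0.27] × [0.27] = 0.0729
Prior × likelihood for each component:
  π_I·L_I = 0.28 × 0.0484 = 0.013552
  π_II·L_II = 0.29 × 0.0225 = 0.006525
  π_III·L_III = 0.30 × 0.0049 = 0.00147
  π_IV·L_IV = 0.13 × 0.0729 = 0.009477
Normaliser: 0.013552 + 0.006525 + 0.00147 + 0.009477 = 0.031024
Responsibility of Topic III: 0.00147 / 0.031024 ≈ 0.047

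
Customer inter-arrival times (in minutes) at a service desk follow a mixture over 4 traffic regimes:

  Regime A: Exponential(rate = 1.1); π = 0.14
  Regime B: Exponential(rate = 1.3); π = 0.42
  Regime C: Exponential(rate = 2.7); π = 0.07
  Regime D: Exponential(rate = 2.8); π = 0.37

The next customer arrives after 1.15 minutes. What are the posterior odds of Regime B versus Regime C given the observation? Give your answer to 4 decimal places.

14.4526

The posterior odds equal the prior odds times the likelihood ratio: (P(Z=i)/P(Z=j))·(f_i(x)/f_j(x)).
Exponential densities:
  p_A = 0.310463
  p_B = 0.291523
  p_C = 0.121026
  p_D = 0.111874
0.12244 / 0.00847183 ≈ 14.4526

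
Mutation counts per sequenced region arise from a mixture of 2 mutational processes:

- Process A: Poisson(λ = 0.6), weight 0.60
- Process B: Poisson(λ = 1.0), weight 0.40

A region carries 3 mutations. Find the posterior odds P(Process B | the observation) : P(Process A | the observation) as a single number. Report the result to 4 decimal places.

2.0689

Since P(k|x) ∝ π_k f_k(x), the posterior odds are π_i f_i(x) / (π_j f_j(x)).
Component likelihoods at x = 3 mutations:
  f_A = e^(−0.6)·0.6^3/3! = 0.0197572
  f_B = e^(−1.0)·1.0^3/3! = 0.0613132
Posterior odds = (π_B·f_B) / (π_A·f_A) = (0.40·0.0613132) / (0.60·0.0197572) = 0.0245253 / 0.0118543 ≈ 2.0689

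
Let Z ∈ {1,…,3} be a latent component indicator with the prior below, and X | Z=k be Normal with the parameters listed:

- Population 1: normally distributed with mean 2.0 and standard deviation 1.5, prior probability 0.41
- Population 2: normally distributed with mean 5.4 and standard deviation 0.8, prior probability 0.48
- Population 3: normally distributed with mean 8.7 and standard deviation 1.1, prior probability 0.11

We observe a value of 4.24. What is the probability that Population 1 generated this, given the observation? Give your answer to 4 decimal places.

The responsibility of component k is π_k f_k(x) divided by Σ_j π_j f_j(x).
Evaluate each component's likelihood at the observed value:
  f_1 = 0.0872109
  f_2 = 0.174288
  f_3 = 9.76698e-05
Unnormalised posteriors:
  π_1·f_1 = 0.41 × 0.0872109 = 0.0357565
  π_2·f_2 = 0.48 × 0.174288 = 0.0836583
  π_3·f_3 = 0.11 × 9.76698e-05 = 1.07437e-05
Marginal: 0.0357565 + 0.0836583 + 1.07437e-05 = 0.119426
Responsibility of Population 1: 0.0357565 / 0.119426 ≈ 0.2994

0.2994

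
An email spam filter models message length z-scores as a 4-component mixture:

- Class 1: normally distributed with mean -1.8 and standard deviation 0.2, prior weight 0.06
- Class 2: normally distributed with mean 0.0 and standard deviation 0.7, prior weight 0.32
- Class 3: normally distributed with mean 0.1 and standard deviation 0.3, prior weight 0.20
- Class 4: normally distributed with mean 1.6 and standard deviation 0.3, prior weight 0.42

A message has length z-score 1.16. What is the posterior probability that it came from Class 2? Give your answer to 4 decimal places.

Apply Bayes' rule: the posterior for each component is proportional to its prior times its likelihood at x.
Normal densities:
  L_1 = 5.44438e-48
  L_2 = 0.144377
  L_3 = 0.00258718
  L_4 = 0.453608
Multiply by the mixture weights:
  π_1·L_1 = 0.06 × 5.44438e-48 = 3.26663e-49
  π_2·L_2 = 0.32 × 0.144377 = 0.0462008
  π_3·L_3 = 0.20 × 0.00258718 = 0.000517435
  π_4·L_4 = 0.42 × 0.453608 = 0.190515
Normaliser: 3.26663e-49 + 0.0462008 + 0.000517435 + 0.190515 = 0.237234
Responsibility of Class 2: 0.0462008 / 0.237234 ≈ 0.1947

0.1947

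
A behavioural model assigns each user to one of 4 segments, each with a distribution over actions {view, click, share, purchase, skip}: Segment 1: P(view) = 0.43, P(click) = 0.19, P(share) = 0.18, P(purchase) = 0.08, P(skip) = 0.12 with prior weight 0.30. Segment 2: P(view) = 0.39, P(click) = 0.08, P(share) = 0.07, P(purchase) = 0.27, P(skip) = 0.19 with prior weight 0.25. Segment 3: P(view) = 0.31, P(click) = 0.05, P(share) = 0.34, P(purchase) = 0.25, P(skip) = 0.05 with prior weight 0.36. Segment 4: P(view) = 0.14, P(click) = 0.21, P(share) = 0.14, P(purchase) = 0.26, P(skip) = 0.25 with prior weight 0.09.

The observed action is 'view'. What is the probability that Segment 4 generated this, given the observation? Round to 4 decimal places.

0.0359

By Bayes' theorem, P(k | x) = w_k f_k(x) / Σ_j w_j f_j(x).
Evaluate each component's likelihood at the observed value:
  L_1 = P(view | comp) = 0.43
  L_2 = P(view | comp) = 0.39
  L_3 = P(view | comp) = 0.31
  L_4 = P(view | comp) = 0.14
Unnormalised posteriors:
  w_1·L_1 = 0.30 × 0.43 = 0.129
  w_2·L_2 = 0.25 × 0.39 = 0.0975
  w_3·L_3 = 0.36 × 0.31 = 0.1116
  w_4·L_4 = 0.09 × 0.14 = 0.0126
Sum: 0.129 + 0.0975 + 0.1116 + 0.0126 = 0.3507
Responsibility of Segment 4: 0.0126 / 0.3507 ≈ 0.0359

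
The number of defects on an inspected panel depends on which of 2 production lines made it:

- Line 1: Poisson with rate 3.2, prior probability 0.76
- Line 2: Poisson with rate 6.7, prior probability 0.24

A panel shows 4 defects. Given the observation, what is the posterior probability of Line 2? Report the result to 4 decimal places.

By Bayes' theorem, P(k | x) = P(Z=k) f_k(x) / Σ_j P(Z=j) f_j(x).
Poisson probabilities:
  f_1 = 0.178093
  f_2 = 0.103351
Weight by the priors:
  P(Z=1)·f_1 = 0.76 × 0.178093 = 0.135351
  P(Z=2)·f_2 = 0.24 × 0.103351 = 0.0248043
Denominator: 0.135351 + 0.0248043 = 0.160155
So the posterior for Line 2 is 0.0248043 / 0.160155 ≈ 0.1549.

0.1549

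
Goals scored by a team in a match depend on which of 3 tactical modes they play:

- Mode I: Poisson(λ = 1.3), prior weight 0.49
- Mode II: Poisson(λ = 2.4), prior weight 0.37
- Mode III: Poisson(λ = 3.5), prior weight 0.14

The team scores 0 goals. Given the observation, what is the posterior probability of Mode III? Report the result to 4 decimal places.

0.0247

Posterior ∝ prior × likelihood, so P(k | x) ∝ π_k f_k(x); normalise over all components.
Evaluate each component's likelihood at the observed value:
  L_I = e^(−1.3)·1.3^0/0! = 0.272532
  L_II = e^(−2.4)·2.4^0/0! = 0.090718
  L_III = e^(−3.5)·3.5^0/0! = 0.0301974
Weight by the priors:
  π_I·L_I = 0.49 × 0.272532 = 0.133541
  π_II·L_II = 0.37 × 0.090718 = 0.0335656
  π_III·L_III = 0.14 × 0.0301974 = 0.00422763
Normaliser: 0.133541 + 0.0335656 + 0.00422763 = 0.171334
So the posterior for Mode III is 0.00422763 / 0.171334 ≈ 0.0247.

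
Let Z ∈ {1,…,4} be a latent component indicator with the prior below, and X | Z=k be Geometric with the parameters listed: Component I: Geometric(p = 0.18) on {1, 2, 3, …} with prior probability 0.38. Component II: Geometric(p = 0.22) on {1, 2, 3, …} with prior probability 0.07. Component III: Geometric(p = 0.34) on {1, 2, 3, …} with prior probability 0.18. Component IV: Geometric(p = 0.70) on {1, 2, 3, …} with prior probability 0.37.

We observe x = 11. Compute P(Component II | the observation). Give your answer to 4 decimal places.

0.1102

By Bayes' theorem, P(k | x) = P(Z=k) f_k(x) / Σ_j P(Z=j) f_j(x).
Geometric probabilities:
  L_I = 0.0247406
  L_II = 0.0183387
  L_III = 0.00533235
  L_IV = 4.13343e-06
Weight by the priors:
  P(Z=I)·L_I = 0.38 × 0.0247406 = 0.00940145
  P(Z=II)·L_II = 0.07 × 0.0183387 = 0.00128371
  P(Z=III)·L_III = 0.18 × 0.00533235 = 0.000959822
  P(Z=IV)·L_IV = 0.37 × 4.13343e-06 = 1.52937e-06
Normaliser: 0.00940145 + 0.00128371 + 0.000959822 + 1.52937e-06 = 0.0116465
Responsibility of Component II: 0.00128371 / 0.0116465 ≈ 0.1102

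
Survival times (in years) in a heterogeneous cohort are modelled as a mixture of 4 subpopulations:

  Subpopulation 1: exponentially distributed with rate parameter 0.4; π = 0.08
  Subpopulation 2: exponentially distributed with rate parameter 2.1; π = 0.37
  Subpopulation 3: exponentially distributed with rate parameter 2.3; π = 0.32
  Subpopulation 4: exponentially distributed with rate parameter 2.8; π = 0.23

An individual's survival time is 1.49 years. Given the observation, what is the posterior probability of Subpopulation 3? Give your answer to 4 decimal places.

0.2797

P(component k | x) = w_k·f_k(x) / marginal(x), where marginal(x) = Σ_j w_j·f_j(x).
Evaluate each component's likelihood at the observed value:
  L_1 = 0.220405
  L_2 = 0.0918992
  L_3 = 0.0747138
  L_4 = 0.0431799
Multiply by the mixture weights:
  w_1·L_1 = 0.08 × 0.220405 = 0.0176324
  w_2·L_2 = 0.37 × 0.0918992 = 0.0340027
  w_3·L_3 = 0.32 × 0.0747138 = 0.0239084
  w_4·L_4 = 0.23 × 0.0431799 = 0.00993137
Marginal: 0.0176324 + 0.0340027 + 0.0239084 + 0.00993137 = 0.0854749
So the posterior for Subpopulation 3 is 0.0239084 / 0.0854749 ≈ 0.2797.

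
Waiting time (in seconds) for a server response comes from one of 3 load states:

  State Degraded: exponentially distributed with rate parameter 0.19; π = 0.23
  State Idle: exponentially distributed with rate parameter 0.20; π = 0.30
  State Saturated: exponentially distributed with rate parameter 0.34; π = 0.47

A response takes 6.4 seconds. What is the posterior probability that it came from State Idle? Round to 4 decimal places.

0.3492

Posterior ∝ prior × likelihood, so P(k | x) ∝ w_k f_k(x); normalise over all components.
Component likelihoods at x = 6.4 seconds:
  L_Degraded = 0.0563186
  L_Idle = 0.0556075
  L_Saturated = 0.0385882
Unnormalised posteriors:
  w_Degraded·L_Degraded = 0.23 × 0.0563186 = 0.0129533
  w_Idle·L_Idle = 0.30 × 0.0556075 = 0.0166822
  w_Saturated·L_Saturated = 0.47 × 0.0385882 = 0.0181364
Marginal: 0.0129533 + 0.0166822 + 0.0181364 = 0.0477719
P(State Idle | the observation) = 0.0166822 / 0.0477719 ≈ 0.3492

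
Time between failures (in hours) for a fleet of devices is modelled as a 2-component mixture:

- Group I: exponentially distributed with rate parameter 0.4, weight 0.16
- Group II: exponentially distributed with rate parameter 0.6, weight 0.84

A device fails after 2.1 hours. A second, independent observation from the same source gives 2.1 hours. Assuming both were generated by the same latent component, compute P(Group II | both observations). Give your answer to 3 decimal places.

0.836

P(component k | x) = P(Z=k)·f_k(x) / marginal(x), where marginal(x) = Σ_j P(Z=j)·f_j(x).
Since both observations come from the same component, the likelihood for component k is f_k(x₁)·f_k(x₂).
  f_I = [0.172684] × [0.172684] = 0.0298198
  f_II = [0.170192] × [0.170192] = 0.0289655
Weight by the priors:
  P(Z=I)·f_I = 0.16 × 0.0298198 = 0.00477117
  P(Z=II)·f_II = 0.84 × 0.0289655 = 0.024331
Evidence: 0.00477117 + 0.024331 = 0.0291022
P(Group II | data) ≈ 0.836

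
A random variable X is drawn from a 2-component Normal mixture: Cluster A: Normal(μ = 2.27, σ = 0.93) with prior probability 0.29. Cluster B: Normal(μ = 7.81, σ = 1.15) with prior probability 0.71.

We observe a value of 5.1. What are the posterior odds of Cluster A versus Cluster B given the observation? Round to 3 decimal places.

0.079

Posterior odds = (π_i f_i(x)) / (π_j f_j(x)); the normalising sum cancels.
Normal densities:
  f_A = (1/(0.93·√(2π)))·exp(−(5.1−2.27)²/(2·0.93²)) = 0.428970·exp(-4.62996) = 0.00418468
  f_B = (1/(1.15·√(2π)))·exp(−(5.1−7.81)²/(2·1.15²)) = 0.346906·exp(-2.77660) = 0.0215949
Odds = (0.29/0.71) × (0.00418468/0.0215949) = 0.408451 × 0.193781 ≈ 0.079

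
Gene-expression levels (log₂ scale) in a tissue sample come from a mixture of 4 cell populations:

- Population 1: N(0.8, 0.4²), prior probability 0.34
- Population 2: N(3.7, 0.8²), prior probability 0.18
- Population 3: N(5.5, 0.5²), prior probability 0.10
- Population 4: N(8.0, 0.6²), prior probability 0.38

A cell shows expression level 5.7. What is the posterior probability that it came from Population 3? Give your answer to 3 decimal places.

0.947

By Bayes' theorem, P(k | x) = π_k f_k(x) / Σ_j π_j f_j(x).
Component likelihoods at x = 5.7:
  f_1 = 2.58936e-33
  f_2 = 0.0219104
  f_3 = 0.73654
  f_4 = 0.000428451
Unnormalised posteriors:
  π_1·f_1 = 0.34 × 2.58936e-33 = 8.80382e-34
  π_2·f_2 = 0.18 × 0.0219104 = 0.00394387
  π_3·f_3 = 0.10 × 0.73654 = 0.073654
  π_4·f_4 = 0.38 × 0.000428451 = 0.000162811
Marginal: 8.80382e-34 + 0.00394387 + 0.073654 + 0.000162811 = 0.0777607
So the posterior for Population 3 is 0.073654 / 0.0777607 ≈ 0.947.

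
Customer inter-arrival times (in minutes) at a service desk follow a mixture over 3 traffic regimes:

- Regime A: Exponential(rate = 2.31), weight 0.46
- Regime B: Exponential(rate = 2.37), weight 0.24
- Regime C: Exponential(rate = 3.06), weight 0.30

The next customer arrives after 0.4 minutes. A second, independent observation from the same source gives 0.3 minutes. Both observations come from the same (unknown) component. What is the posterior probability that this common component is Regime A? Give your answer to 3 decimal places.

0.454

Posterior ∝ prior × likelihood, so P(k | x) ∝ P(Z=k) f_k(x); normalise over all components.
Since both observations come from the same component, the likelihood for component k is f_k(x₁)·f_k(x₂).
  p_A = [0.916904] × [1.15517] = 1.05918
  p_B = [0.918411] × [1.16403] = 1.06906
  p_C = [0.899798] × [1.22191] = 1.09947
Multiply by the mixture weights:
  P(Z=A)·p_A = 0.46 × 1.05918 = 0.487223
  P(Z=B)·p_B = 0.24 × 1.06906 = 0.256574
  P(Z=C)·p_C = 0.30 × 1.09947 = 0.329842
Sum: 0.487223 + 0.256574 + 0.329842 = 1.07364
Responsibility of Regime A: 0.487223 / 1.07364 ≈ 0.454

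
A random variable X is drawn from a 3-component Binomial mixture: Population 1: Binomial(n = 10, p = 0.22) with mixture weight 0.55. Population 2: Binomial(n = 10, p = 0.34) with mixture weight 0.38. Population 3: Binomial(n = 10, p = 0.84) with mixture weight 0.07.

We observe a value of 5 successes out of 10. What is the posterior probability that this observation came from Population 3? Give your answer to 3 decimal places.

0.010

By Bayes' theorem, P(k | x) = w_k f_k(x) / Σ_j w_j f_j(x).
Component likelihoods at x = 5 successes out of 10:
  p_1 = 0.0374962
  p_2 = 0.143389
  p_3 = 0.0110509
Multiply by the mixture weights:
  w_1·p_1 = 0.55 × 0.0374962 = 0.0206229
  w_2·p_2 = 0.38 × 0.143389 = 0.0544877
  w_3·p_3 = 0.07 × 0.0110509 = 0.000773562
Denominator: 0.0206229 + 0.0544877 + 0.000773562 = 0.0758841
P(Population 3 | 5 successes out of 10) ≈ 0.010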